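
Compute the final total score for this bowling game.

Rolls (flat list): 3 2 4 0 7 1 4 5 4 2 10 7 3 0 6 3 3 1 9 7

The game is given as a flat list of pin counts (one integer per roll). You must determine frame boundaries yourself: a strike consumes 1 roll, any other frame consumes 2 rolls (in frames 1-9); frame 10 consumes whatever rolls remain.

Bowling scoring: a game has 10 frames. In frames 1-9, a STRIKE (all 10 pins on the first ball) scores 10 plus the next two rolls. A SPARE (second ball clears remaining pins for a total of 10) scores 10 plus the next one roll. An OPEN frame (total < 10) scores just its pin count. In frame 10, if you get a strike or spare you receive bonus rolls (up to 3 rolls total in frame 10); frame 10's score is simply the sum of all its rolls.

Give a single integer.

Answer: 91

Derivation:
Frame 1: OPEN (3+2=5). Cumulative: 5
Frame 2: OPEN (4+0=4). Cumulative: 9
Frame 3: OPEN (7+1=8). Cumulative: 17
Frame 4: OPEN (4+5=9). Cumulative: 26
Frame 5: OPEN (4+2=6). Cumulative: 32
Frame 6: STRIKE. 10 + next two rolls (7+3) = 20. Cumulative: 52
Frame 7: SPARE (7+3=10). 10 + next roll (0) = 10. Cumulative: 62
Frame 8: OPEN (0+6=6). Cumulative: 68
Frame 9: OPEN (3+3=6). Cumulative: 74
Frame 10: SPARE. Sum of all frame-10 rolls (1+9+7) = 17. Cumulative: 91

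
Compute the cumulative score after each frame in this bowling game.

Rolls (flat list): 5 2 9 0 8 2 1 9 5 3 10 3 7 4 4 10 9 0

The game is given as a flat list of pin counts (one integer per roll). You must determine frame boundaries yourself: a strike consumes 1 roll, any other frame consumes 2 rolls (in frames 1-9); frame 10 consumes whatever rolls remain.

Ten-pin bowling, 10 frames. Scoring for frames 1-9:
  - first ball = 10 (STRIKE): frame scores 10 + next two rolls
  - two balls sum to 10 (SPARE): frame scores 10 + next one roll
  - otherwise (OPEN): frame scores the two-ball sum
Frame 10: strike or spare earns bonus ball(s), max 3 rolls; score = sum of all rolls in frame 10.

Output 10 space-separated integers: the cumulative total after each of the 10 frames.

Frame 1: OPEN (5+2=7). Cumulative: 7
Frame 2: OPEN (9+0=9). Cumulative: 16
Frame 3: SPARE (8+2=10). 10 + next roll (1) = 11. Cumulative: 27
Frame 4: SPARE (1+9=10). 10 + next roll (5) = 15. Cumulative: 42
Frame 5: OPEN (5+3=8). Cumulative: 50
Frame 6: STRIKE. 10 + next two rolls (3+7) = 20. Cumulative: 70
Frame 7: SPARE (3+7=10). 10 + next roll (4) = 14. Cumulative: 84
Frame 8: OPEN (4+4=8). Cumulative: 92
Frame 9: STRIKE. 10 + next two rolls (9+0) = 19. Cumulative: 111
Frame 10: OPEN. Sum of all frame-10 rolls (9+0) = 9. Cumulative: 120

Answer: 7 16 27 42 50 70 84 92 111 120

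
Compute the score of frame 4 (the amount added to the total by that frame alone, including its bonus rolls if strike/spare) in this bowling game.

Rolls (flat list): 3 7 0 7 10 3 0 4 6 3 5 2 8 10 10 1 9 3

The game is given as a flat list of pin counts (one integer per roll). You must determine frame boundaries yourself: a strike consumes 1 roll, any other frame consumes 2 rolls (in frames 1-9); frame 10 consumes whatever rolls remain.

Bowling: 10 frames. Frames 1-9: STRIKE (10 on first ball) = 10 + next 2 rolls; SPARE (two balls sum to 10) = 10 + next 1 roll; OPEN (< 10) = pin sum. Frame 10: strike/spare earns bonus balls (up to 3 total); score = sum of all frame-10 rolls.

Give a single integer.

Frame 1: SPARE (3+7=10). 10 + next roll (0) = 10. Cumulative: 10
Frame 2: OPEN (0+7=7). Cumulative: 17
Frame 3: STRIKE. 10 + next two rolls (3+0) = 13. Cumulative: 30
Frame 4: OPEN (3+0=3). Cumulative: 33
Frame 5: SPARE (4+6=10). 10 + next roll (3) = 13. Cumulative: 46
Frame 6: OPEN (3+5=8). Cumulative: 54

Answer: 3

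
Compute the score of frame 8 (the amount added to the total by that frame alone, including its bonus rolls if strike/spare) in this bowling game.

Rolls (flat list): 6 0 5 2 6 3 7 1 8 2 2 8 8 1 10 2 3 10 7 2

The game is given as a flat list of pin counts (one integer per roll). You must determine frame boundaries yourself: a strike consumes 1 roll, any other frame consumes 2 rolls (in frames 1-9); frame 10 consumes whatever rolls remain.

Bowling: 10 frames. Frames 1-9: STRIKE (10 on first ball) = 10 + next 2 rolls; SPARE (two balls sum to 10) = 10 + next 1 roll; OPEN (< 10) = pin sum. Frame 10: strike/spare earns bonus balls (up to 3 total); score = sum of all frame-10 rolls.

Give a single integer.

Answer: 15

Derivation:
Frame 1: OPEN (6+0=6). Cumulative: 6
Frame 2: OPEN (5+2=7). Cumulative: 13
Frame 3: OPEN (6+3=9). Cumulative: 22
Frame 4: OPEN (7+1=8). Cumulative: 30
Frame 5: SPARE (8+2=10). 10 + next roll (2) = 12. Cumulative: 42
Frame 6: SPARE (2+8=10). 10 + next roll (8) = 18. Cumulative: 60
Frame 7: OPEN (8+1=9). Cumulative: 69
Frame 8: STRIKE. 10 + next two rolls (2+3) = 15. Cumulative: 84
Frame 9: OPEN (2+3=5). Cumulative: 89
Frame 10: STRIKE. Sum of all frame-10 rolls (10+7+2) = 19. Cumulative: 108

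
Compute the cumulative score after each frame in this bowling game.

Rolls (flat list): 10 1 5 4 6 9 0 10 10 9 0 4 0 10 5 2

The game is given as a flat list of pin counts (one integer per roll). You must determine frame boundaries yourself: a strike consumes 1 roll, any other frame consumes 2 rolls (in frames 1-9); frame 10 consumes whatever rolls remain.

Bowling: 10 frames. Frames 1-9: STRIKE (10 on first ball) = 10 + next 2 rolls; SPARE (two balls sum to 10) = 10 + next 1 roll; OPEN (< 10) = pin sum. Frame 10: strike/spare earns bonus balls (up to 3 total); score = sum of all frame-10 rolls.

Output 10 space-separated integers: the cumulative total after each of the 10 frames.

Frame 1: STRIKE. 10 + next two rolls (1+5) = 16. Cumulative: 16
Frame 2: OPEN (1+5=6). Cumulative: 22
Frame 3: SPARE (4+6=10). 10 + next roll (9) = 19. Cumulative: 41
Frame 4: OPEN (9+0=9). Cumulative: 50
Frame 5: STRIKE. 10 + next two rolls (10+9) = 29. Cumulative: 79
Frame 6: STRIKE. 10 + next two rolls (9+0) = 19. Cumulative: 98
Frame 7: OPEN (9+0=9). Cumulative: 107
Frame 8: OPEN (4+0=4). Cumulative: 111
Frame 9: STRIKE. 10 + next two rolls (5+2) = 17. Cumulative: 128
Frame 10: OPEN. Sum of all frame-10 rolls (5+2) = 7. Cumulative: 135

Answer: 16 22 41 50 79 98 107 111 128 135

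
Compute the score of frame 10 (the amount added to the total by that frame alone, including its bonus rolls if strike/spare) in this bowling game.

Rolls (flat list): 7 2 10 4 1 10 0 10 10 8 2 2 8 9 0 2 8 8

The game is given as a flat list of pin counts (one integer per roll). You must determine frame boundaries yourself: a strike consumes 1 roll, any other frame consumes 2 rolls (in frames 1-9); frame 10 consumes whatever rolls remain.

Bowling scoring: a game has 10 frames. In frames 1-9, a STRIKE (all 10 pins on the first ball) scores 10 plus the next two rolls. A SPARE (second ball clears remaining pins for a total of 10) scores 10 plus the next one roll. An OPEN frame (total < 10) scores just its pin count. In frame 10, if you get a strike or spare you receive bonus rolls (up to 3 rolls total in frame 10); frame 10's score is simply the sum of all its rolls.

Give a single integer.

Answer: 18

Derivation:
Frame 1: OPEN (7+2=9). Cumulative: 9
Frame 2: STRIKE. 10 + next two rolls (4+1) = 15. Cumulative: 24
Frame 3: OPEN (4+1=5). Cumulative: 29
Frame 4: STRIKE. 10 + next two rolls (0+10) = 20. Cumulative: 49
Frame 5: SPARE (0+10=10). 10 + next roll (10) = 20. Cumulative: 69
Frame 6: STRIKE. 10 + next two rolls (8+2) = 20. Cumulative: 89
Frame 7: SPARE (8+2=10). 10 + next roll (2) = 12. Cumulative: 101
Frame 8: SPARE (2+8=10). 10 + next roll (9) = 19. Cumulative: 120
Frame 9: OPEN (9+0=9). Cumulative: 129
Frame 10: SPARE. Sum of all frame-10 rolls (2+8+8) = 18. Cumulative: 147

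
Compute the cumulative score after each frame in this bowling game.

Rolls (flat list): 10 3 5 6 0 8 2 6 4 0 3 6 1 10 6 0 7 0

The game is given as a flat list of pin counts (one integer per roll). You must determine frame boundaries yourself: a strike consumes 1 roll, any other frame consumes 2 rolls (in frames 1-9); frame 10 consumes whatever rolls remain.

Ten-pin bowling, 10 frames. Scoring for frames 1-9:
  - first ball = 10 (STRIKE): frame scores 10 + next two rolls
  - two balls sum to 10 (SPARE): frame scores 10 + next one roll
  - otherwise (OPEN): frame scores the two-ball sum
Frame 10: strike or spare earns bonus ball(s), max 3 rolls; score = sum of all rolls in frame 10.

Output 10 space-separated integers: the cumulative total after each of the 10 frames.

Frame 1: STRIKE. 10 + next two rolls (3+5) = 18. Cumulative: 18
Frame 2: OPEN (3+5=8). Cumulative: 26
Frame 3: OPEN (6+0=6). Cumulative: 32
Frame 4: SPARE (8+2=10). 10 + next roll (6) = 16. Cumulative: 48
Frame 5: SPARE (6+4=10). 10 + next roll (0) = 10. Cumulative: 58
Frame 6: OPEN (0+3=3). Cumulative: 61
Frame 7: OPEN (6+1=7). Cumulative: 68
Frame 8: STRIKE. 10 + next two rolls (6+0) = 16. Cumulative: 84
Frame 9: OPEN (6+0=6). Cumulative: 90
Frame 10: OPEN. Sum of all frame-10 rolls (7+0) = 7. Cumulative: 97

Answer: 18 26 32 48 58 61 68 84 90 97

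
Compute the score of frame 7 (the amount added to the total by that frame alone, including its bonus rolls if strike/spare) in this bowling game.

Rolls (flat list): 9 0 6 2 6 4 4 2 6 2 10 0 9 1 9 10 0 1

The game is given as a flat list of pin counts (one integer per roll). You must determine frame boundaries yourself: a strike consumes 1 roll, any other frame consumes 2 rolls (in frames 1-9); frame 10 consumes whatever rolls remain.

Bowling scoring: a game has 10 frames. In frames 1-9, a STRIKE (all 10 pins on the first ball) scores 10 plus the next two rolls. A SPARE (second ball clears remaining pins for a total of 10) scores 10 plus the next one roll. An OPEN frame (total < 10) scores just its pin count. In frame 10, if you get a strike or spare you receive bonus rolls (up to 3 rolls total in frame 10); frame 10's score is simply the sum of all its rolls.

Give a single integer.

Answer: 9

Derivation:
Frame 1: OPEN (9+0=9). Cumulative: 9
Frame 2: OPEN (6+2=8). Cumulative: 17
Frame 3: SPARE (6+4=10). 10 + next roll (4) = 14. Cumulative: 31
Frame 4: OPEN (4+2=6). Cumulative: 37
Frame 5: OPEN (6+2=8). Cumulative: 45
Frame 6: STRIKE. 10 + next two rolls (0+9) = 19. Cumulative: 64
Frame 7: OPEN (0+9=9). Cumulative: 73
Frame 8: SPARE (1+9=10). 10 + next roll (10) = 20. Cumulative: 93
Frame 9: STRIKE. 10 + next two rolls (0+1) = 11. Cumulative: 104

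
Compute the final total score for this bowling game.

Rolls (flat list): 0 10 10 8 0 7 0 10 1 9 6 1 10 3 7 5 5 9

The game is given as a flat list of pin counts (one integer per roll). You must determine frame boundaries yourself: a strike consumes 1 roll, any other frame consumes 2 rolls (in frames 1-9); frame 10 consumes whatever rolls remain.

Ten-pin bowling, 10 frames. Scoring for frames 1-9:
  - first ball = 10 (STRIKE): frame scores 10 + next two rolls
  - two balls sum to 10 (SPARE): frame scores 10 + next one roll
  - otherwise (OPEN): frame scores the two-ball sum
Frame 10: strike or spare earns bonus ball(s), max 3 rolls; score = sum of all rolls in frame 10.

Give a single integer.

Frame 1: SPARE (0+10=10). 10 + next roll (10) = 20. Cumulative: 20
Frame 2: STRIKE. 10 + next two rolls (8+0) = 18. Cumulative: 38
Frame 3: OPEN (8+0=8). Cumulative: 46
Frame 4: OPEN (7+0=7). Cumulative: 53
Frame 5: STRIKE. 10 + next two rolls (1+9) = 20. Cumulative: 73
Frame 6: SPARE (1+9=10). 10 + next roll (6) = 16. Cumulative: 89
Frame 7: OPEN (6+1=7). Cumulative: 96
Frame 8: STRIKE. 10 + next two rolls (3+7) = 20. Cumulative: 116
Frame 9: SPARE (3+7=10). 10 + next roll (5) = 15. Cumulative: 131
Frame 10: SPARE. Sum of all frame-10 rolls (5+5+9) = 19. Cumulative: 150

Answer: 150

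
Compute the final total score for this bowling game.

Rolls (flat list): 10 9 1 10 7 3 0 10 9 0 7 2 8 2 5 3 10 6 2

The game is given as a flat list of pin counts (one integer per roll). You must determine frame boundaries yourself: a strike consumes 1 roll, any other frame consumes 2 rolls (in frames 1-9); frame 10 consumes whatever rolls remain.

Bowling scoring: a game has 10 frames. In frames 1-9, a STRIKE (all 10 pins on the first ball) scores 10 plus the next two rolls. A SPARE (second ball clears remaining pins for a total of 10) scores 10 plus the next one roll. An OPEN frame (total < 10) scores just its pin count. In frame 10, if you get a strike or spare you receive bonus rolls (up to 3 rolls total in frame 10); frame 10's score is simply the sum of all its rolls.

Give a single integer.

Frame 1: STRIKE. 10 + next two rolls (9+1) = 20. Cumulative: 20
Frame 2: SPARE (9+1=10). 10 + next roll (10) = 20. Cumulative: 40
Frame 3: STRIKE. 10 + next two rolls (7+3) = 20. Cumulative: 60
Frame 4: SPARE (7+3=10). 10 + next roll (0) = 10. Cumulative: 70
Frame 5: SPARE (0+10=10). 10 + next roll (9) = 19. Cumulative: 89
Frame 6: OPEN (9+0=9). Cumulative: 98
Frame 7: OPEN (7+2=9). Cumulative: 107
Frame 8: SPARE (8+2=10). 10 + next roll (5) = 15. Cumulative: 122
Frame 9: OPEN (5+3=8). Cumulative: 130
Frame 10: STRIKE. Sum of all frame-10 rolls (10+6+2) = 18. Cumulative: 148

Answer: 148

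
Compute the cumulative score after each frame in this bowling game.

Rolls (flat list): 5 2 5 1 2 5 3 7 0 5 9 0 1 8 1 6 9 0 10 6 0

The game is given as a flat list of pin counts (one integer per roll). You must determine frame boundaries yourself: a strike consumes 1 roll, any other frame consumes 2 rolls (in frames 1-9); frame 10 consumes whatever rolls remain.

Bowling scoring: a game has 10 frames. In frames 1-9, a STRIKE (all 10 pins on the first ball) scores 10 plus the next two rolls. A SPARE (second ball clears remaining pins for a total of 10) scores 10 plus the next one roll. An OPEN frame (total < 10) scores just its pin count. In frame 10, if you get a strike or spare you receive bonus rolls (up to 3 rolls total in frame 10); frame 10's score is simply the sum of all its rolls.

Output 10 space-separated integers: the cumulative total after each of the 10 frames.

Frame 1: OPEN (5+2=7). Cumulative: 7
Frame 2: OPEN (5+1=6). Cumulative: 13
Frame 3: OPEN (2+5=7). Cumulative: 20
Frame 4: SPARE (3+7=10). 10 + next roll (0) = 10. Cumulative: 30
Frame 5: OPEN (0+5=5). Cumulative: 35
Frame 6: OPEN (9+0=9). Cumulative: 44
Frame 7: OPEN (1+8=9). Cumulative: 53
Frame 8: OPEN (1+6=7). Cumulative: 60
Frame 9: OPEN (9+0=9). Cumulative: 69
Frame 10: STRIKE. Sum of all frame-10 rolls (10+6+0) = 16. Cumulative: 85

Answer: 7 13 20 30 35 44 53 60 69 85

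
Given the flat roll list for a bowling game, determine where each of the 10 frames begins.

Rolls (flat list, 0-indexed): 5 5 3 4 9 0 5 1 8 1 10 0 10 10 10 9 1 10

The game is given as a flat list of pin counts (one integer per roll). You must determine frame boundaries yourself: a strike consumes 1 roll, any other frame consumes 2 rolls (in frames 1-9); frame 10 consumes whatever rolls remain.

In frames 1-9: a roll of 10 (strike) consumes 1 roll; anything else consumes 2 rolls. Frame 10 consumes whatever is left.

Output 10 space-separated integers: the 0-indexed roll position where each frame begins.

Frame 1 starts at roll index 0: rolls=5,5 (sum=10), consumes 2 rolls
Frame 2 starts at roll index 2: rolls=3,4 (sum=7), consumes 2 rolls
Frame 3 starts at roll index 4: rolls=9,0 (sum=9), consumes 2 rolls
Frame 4 starts at roll index 6: rolls=5,1 (sum=6), consumes 2 rolls
Frame 5 starts at roll index 8: rolls=8,1 (sum=9), consumes 2 rolls
Frame 6 starts at roll index 10: roll=10 (strike), consumes 1 roll
Frame 7 starts at roll index 11: rolls=0,10 (sum=10), consumes 2 rolls
Frame 8 starts at roll index 13: roll=10 (strike), consumes 1 roll
Frame 9 starts at roll index 14: roll=10 (strike), consumes 1 roll
Frame 10 starts at roll index 15: 3 remaining rolls

Answer: 0 2 4 6 8 10 11 13 14 15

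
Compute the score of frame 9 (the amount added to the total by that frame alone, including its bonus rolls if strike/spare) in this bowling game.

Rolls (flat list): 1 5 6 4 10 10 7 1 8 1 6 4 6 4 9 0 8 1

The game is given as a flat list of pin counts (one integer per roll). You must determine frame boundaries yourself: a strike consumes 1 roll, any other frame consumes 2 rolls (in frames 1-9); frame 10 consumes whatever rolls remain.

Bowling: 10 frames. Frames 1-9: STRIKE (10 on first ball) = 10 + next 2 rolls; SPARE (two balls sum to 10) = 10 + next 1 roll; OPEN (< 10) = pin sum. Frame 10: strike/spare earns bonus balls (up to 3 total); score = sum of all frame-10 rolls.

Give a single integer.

Answer: 9

Derivation:
Frame 1: OPEN (1+5=6). Cumulative: 6
Frame 2: SPARE (6+4=10). 10 + next roll (10) = 20. Cumulative: 26
Frame 3: STRIKE. 10 + next two rolls (10+7) = 27. Cumulative: 53
Frame 4: STRIKE. 10 + next two rolls (7+1) = 18. Cumulative: 71
Frame 5: OPEN (7+1=8). Cumulative: 79
Frame 6: OPEN (8+1=9). Cumulative: 88
Frame 7: SPARE (6+4=10). 10 + next roll (6) = 16. Cumulative: 104
Frame 8: SPARE (6+4=10). 10 + next roll (9) = 19. Cumulative: 123
Frame 9: OPEN (9+0=9). Cumulative: 132
Frame 10: OPEN. Sum of all frame-10 rolls (8+1) = 9. Cumulative: 141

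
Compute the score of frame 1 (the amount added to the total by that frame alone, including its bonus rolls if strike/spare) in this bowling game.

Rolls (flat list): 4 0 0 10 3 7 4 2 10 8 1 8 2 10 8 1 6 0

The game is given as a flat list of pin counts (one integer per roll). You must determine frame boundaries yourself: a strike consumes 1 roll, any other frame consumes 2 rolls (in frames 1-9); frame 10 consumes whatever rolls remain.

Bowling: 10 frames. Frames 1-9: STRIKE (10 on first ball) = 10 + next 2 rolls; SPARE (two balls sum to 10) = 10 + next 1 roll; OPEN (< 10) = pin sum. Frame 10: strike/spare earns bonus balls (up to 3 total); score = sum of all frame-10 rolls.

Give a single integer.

Answer: 4

Derivation:
Frame 1: OPEN (4+0=4). Cumulative: 4
Frame 2: SPARE (0+10=10). 10 + next roll (3) = 13. Cumulative: 17
Frame 3: SPARE (3+7=10). 10 + next roll (4) = 14. Cumulative: 31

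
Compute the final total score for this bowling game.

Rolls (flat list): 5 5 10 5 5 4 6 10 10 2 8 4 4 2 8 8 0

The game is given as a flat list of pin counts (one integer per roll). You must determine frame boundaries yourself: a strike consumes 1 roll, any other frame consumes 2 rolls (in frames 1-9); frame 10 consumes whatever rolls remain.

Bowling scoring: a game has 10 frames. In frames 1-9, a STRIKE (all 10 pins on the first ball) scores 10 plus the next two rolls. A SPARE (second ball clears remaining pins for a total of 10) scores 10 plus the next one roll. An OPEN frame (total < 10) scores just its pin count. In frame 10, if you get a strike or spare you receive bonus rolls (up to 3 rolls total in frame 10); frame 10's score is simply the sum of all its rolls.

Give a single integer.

Frame 1: SPARE (5+5=10). 10 + next roll (10) = 20. Cumulative: 20
Frame 2: STRIKE. 10 + next two rolls (5+5) = 20. Cumulative: 40
Frame 3: SPARE (5+5=10). 10 + next roll (4) = 14. Cumulative: 54
Frame 4: SPARE (4+6=10). 10 + next roll (10) = 20. Cumulative: 74
Frame 5: STRIKE. 10 + next two rolls (10+2) = 22. Cumulative: 96
Frame 6: STRIKE. 10 + next two rolls (2+8) = 20. Cumulative: 116
Frame 7: SPARE (2+8=10). 10 + next roll (4) = 14. Cumulative: 130
Frame 8: OPEN (4+4=8). Cumulative: 138
Frame 9: SPARE (2+8=10). 10 + next roll (8) = 18. Cumulative: 156
Frame 10: OPEN. Sum of all frame-10 rolls (8+0) = 8. Cumulative: 164

Answer: 164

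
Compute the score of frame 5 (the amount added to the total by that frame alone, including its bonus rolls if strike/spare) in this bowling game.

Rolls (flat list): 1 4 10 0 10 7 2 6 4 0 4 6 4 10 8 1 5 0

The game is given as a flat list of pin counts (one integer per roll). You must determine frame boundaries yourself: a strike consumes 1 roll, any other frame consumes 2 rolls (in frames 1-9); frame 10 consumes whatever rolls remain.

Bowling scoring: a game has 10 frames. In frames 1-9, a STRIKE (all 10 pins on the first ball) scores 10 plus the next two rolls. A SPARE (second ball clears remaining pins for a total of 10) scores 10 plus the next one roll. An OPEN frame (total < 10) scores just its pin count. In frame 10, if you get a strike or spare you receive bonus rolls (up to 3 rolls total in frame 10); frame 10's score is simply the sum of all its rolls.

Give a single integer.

Frame 1: OPEN (1+4=5). Cumulative: 5
Frame 2: STRIKE. 10 + next two rolls (0+10) = 20. Cumulative: 25
Frame 3: SPARE (0+10=10). 10 + next roll (7) = 17. Cumulative: 42
Frame 4: OPEN (7+2=9). Cumulative: 51
Frame 5: SPARE (6+4=10). 10 + next roll (0) = 10. Cumulative: 61
Frame 6: OPEN (0+4=4). Cumulative: 65
Frame 7: SPARE (6+4=10). 10 + next roll (10) = 20. Cumulative: 85

Answer: 10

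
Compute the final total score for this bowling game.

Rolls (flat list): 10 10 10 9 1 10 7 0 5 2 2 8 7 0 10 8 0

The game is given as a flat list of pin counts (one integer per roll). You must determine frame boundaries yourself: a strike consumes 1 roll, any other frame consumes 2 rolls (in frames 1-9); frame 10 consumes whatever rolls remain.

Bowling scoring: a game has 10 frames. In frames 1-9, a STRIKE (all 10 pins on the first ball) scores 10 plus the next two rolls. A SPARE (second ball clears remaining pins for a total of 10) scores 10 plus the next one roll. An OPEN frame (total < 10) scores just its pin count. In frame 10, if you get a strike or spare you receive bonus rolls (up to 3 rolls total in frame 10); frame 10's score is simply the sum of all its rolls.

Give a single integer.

Frame 1: STRIKE. 10 + next two rolls (10+10) = 30. Cumulative: 30
Frame 2: STRIKE. 10 + next two rolls (10+9) = 29. Cumulative: 59
Frame 3: STRIKE. 10 + next two rolls (9+1) = 20. Cumulative: 79
Frame 4: SPARE (9+1=10). 10 + next roll (10) = 20. Cumulative: 99
Frame 5: STRIKE. 10 + next two rolls (7+0) = 17. Cumulative: 116
Frame 6: OPEN (7+0=7). Cumulative: 123
Frame 7: OPEN (5+2=7). Cumulative: 130
Frame 8: SPARE (2+8=10). 10 + next roll (7) = 17. Cumulative: 147
Frame 9: OPEN (7+0=7). Cumulative: 154
Frame 10: STRIKE. Sum of all frame-10 rolls (10+8+0) = 18. Cumulative: 172

Answer: 172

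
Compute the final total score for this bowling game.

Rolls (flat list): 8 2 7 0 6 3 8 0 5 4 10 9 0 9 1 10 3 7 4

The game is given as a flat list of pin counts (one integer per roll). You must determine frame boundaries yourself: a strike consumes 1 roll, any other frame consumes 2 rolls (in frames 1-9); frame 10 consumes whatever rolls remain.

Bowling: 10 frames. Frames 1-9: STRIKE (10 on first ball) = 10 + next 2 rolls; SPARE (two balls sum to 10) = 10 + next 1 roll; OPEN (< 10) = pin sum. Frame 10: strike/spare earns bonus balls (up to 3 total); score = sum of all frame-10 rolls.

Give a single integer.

Answer: 132

Derivation:
Frame 1: SPARE (8+2=10). 10 + next roll (7) = 17. Cumulative: 17
Frame 2: OPEN (7+0=7). Cumulative: 24
Frame 3: OPEN (6+3=9). Cumulative: 33
Frame 4: OPEN (8+0=8). Cumulative: 41
Frame 5: OPEN (5+4=9). Cumulative: 50
Frame 6: STRIKE. 10 + next two rolls (9+0) = 19. Cumulative: 69
Frame 7: OPEN (9+0=9). Cumulative: 78
Frame 8: SPARE (9+1=10). 10 + next roll (10) = 20. Cumulative: 98
Frame 9: STRIKE. 10 + next two rolls (3+7) = 20. Cumulative: 118
Frame 10: SPARE. Sum of all frame-10 rolls (3+7+4) = 14. Cumulative: 132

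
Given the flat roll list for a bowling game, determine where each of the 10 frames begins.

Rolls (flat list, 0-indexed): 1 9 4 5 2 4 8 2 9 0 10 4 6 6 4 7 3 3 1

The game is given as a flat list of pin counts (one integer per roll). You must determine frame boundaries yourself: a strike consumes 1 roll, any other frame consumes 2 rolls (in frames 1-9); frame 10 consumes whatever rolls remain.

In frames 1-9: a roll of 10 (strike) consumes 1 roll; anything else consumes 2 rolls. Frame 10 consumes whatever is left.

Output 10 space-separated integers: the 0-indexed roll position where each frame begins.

Answer: 0 2 4 6 8 10 11 13 15 17

Derivation:
Frame 1 starts at roll index 0: rolls=1,9 (sum=10), consumes 2 rolls
Frame 2 starts at roll index 2: rolls=4,5 (sum=9), consumes 2 rolls
Frame 3 starts at roll index 4: rolls=2,4 (sum=6), consumes 2 rolls
Frame 4 starts at roll index 6: rolls=8,2 (sum=10), consumes 2 rolls
Frame 5 starts at roll index 8: rolls=9,0 (sum=9), consumes 2 rolls
Frame 6 starts at roll index 10: roll=10 (strike), consumes 1 roll
Frame 7 starts at roll index 11: rolls=4,6 (sum=10), consumes 2 rolls
Frame 8 starts at roll index 13: rolls=6,4 (sum=10), consumes 2 rolls
Frame 9 starts at roll index 15: rolls=7,3 (sum=10), consumes 2 rolls
Frame 10 starts at roll index 17: 2 remaining rolls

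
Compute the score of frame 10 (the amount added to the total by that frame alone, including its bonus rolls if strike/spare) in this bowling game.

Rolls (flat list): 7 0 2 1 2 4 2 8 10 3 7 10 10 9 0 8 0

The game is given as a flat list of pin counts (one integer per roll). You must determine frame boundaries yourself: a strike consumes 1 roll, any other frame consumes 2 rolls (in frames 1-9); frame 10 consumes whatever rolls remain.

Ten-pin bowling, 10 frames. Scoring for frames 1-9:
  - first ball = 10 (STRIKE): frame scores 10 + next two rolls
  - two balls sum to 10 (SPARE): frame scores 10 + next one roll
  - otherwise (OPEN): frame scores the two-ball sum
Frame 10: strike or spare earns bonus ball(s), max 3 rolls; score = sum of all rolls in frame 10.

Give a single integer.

Answer: 8

Derivation:
Frame 1: OPEN (7+0=7). Cumulative: 7
Frame 2: OPEN (2+1=3). Cumulative: 10
Frame 3: OPEN (2+4=6). Cumulative: 16
Frame 4: SPARE (2+8=10). 10 + next roll (10) = 20. Cumulative: 36
Frame 5: STRIKE. 10 + next two rolls (3+7) = 20. Cumulative: 56
Frame 6: SPARE (3+7=10). 10 + next roll (10) = 20. Cumulative: 76
Frame 7: STRIKE. 10 + next two rolls (10+9) = 29. Cumulative: 105
Frame 8: STRIKE. 10 + next two rolls (9+0) = 19. Cumulative: 124
Frame 9: OPEN (9+0=9). Cumulative: 133
Frame 10: OPEN. Sum of all frame-10 rolls (8+0) = 8. Cumulative: 141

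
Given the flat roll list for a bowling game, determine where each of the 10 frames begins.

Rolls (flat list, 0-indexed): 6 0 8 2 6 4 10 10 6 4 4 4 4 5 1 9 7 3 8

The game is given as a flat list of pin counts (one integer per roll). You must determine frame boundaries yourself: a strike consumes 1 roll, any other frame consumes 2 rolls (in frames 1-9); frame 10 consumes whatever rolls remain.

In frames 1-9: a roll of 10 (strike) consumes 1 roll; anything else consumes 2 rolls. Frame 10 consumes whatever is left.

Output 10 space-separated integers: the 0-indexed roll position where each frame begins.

Answer: 0 2 4 6 7 8 10 12 14 16

Derivation:
Frame 1 starts at roll index 0: rolls=6,0 (sum=6), consumes 2 rolls
Frame 2 starts at roll index 2: rolls=8,2 (sum=10), consumes 2 rolls
Frame 3 starts at roll index 4: rolls=6,4 (sum=10), consumes 2 rolls
Frame 4 starts at roll index 6: roll=10 (strike), consumes 1 roll
Frame 5 starts at roll index 7: roll=10 (strike), consumes 1 roll
Frame 6 starts at roll index 8: rolls=6,4 (sum=10), consumes 2 rolls
Frame 7 starts at roll index 10: rolls=4,4 (sum=8), consumes 2 rolls
Frame 8 starts at roll index 12: rolls=4,5 (sum=9), consumes 2 rolls
Frame 9 starts at roll index 14: rolls=1,9 (sum=10), consumes 2 rolls
Frame 10 starts at roll index 16: 3 remaining rolls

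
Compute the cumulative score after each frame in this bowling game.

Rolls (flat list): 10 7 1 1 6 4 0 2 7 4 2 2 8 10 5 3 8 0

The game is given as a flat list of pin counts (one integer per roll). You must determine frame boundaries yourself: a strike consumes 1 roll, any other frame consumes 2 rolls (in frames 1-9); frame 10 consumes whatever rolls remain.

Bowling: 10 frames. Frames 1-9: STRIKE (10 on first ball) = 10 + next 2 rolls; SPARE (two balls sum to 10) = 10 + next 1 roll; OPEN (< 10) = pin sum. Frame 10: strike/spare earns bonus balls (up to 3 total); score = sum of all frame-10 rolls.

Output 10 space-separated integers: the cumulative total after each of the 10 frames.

Frame 1: STRIKE. 10 + next two rolls (7+1) = 18. Cumulative: 18
Frame 2: OPEN (7+1=8). Cumulative: 26
Frame 3: OPEN (1+6=7). Cumulative: 33
Frame 4: OPEN (4+0=4). Cumulative: 37
Frame 5: OPEN (2+7=9). Cumulative: 46
Frame 6: OPEN (4+2=6). Cumulative: 52
Frame 7: SPARE (2+8=10). 10 + next roll (10) = 20. Cumulative: 72
Frame 8: STRIKE. 10 + next two rolls (5+3) = 18. Cumulative: 90
Frame 9: OPEN (5+3=8). Cumulative: 98
Frame 10: OPEN. Sum of all frame-10 rolls (8+0) = 8. Cumulative: 106

Answer: 18 26 33 37 46 52 72 90 98 106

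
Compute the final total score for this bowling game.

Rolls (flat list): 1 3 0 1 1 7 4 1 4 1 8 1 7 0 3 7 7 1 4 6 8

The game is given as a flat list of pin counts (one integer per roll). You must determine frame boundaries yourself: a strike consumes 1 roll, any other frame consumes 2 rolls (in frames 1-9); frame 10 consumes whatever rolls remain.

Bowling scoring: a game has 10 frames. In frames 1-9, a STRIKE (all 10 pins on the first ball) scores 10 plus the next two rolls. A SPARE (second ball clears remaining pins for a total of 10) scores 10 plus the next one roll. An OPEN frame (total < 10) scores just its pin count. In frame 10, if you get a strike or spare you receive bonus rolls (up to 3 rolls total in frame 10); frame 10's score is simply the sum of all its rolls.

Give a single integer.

Answer: 82

Derivation:
Frame 1: OPEN (1+3=4). Cumulative: 4
Frame 2: OPEN (0+1=1). Cumulative: 5
Frame 3: OPEN (1+7=8). Cumulative: 13
Frame 4: OPEN (4+1=5). Cumulative: 18
Frame 5: OPEN (4+1=5). Cumulative: 23
Frame 6: OPEN (8+1=9). Cumulative: 32
Frame 7: OPEN (7+0=7). Cumulative: 39
Frame 8: SPARE (3+7=10). 10 + next roll (7) = 17. Cumulative: 56
Frame 9: OPEN (7+1=8). Cumulative: 64
Frame 10: SPARE. Sum of all frame-10 rolls (4+6+8) = 18. Cumulative: 82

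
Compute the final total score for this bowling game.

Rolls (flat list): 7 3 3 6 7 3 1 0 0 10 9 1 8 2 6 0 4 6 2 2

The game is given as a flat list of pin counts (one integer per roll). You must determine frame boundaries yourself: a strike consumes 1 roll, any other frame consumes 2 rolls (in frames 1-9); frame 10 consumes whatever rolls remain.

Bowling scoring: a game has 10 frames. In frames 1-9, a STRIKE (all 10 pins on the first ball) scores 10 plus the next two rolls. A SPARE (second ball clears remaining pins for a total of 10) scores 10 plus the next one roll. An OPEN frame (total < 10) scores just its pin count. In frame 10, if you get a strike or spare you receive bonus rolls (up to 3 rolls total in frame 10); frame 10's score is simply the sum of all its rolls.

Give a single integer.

Answer: 109

Derivation:
Frame 1: SPARE (7+3=10). 10 + next roll (3) = 13. Cumulative: 13
Frame 2: OPEN (3+6=9). Cumulative: 22
Frame 3: SPARE (7+3=10). 10 + next roll (1) = 11. Cumulative: 33
Frame 4: OPEN (1+0=1). Cumulative: 34
Frame 5: SPARE (0+10=10). 10 + next roll (9) = 19. Cumulative: 53
Frame 6: SPARE (9+1=10). 10 + next roll (8) = 18. Cumulative: 71
Frame 7: SPARE (8+2=10). 10 + next roll (6) = 16. Cumulative: 87
Frame 8: OPEN (6+0=6). Cumulative: 93
Frame 9: SPARE (4+6=10). 10 + next roll (2) = 12. Cumulative: 105
Frame 10: OPEN. Sum of all frame-10 rolls (2+2) = 4. Cumulative: 109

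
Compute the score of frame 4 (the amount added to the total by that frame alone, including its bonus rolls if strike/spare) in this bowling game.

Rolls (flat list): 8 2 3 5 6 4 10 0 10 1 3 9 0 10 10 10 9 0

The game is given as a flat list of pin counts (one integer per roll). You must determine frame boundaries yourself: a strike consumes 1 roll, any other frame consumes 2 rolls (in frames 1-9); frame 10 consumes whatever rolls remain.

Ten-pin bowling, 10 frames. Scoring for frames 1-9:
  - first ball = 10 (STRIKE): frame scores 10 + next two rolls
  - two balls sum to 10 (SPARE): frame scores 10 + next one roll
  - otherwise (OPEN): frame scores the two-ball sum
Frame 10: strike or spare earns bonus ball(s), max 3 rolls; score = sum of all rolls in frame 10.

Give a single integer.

Frame 1: SPARE (8+2=10). 10 + next roll (3) = 13. Cumulative: 13
Frame 2: OPEN (3+5=8). Cumulative: 21
Frame 3: SPARE (6+4=10). 10 + next roll (10) = 20. Cumulative: 41
Frame 4: STRIKE. 10 + next two rolls (0+10) = 20. Cumulative: 61
Frame 5: SPARE (0+10=10). 10 + next roll (1) = 11. Cumulative: 72
Frame 6: OPEN (1+3=4). Cumulative: 76

Answer: 20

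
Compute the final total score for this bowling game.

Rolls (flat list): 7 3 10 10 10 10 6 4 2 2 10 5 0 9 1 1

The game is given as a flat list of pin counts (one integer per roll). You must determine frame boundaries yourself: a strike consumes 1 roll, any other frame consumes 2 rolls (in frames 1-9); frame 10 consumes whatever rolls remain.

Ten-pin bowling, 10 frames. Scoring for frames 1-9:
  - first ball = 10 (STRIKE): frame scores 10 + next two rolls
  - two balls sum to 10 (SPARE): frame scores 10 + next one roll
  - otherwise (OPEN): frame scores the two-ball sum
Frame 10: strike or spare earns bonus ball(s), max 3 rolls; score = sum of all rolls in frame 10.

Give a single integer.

Answer: 173

Derivation:
Frame 1: SPARE (7+3=10). 10 + next roll (10) = 20. Cumulative: 20
Frame 2: STRIKE. 10 + next two rolls (10+10) = 30. Cumulative: 50
Frame 3: STRIKE. 10 + next two rolls (10+10) = 30. Cumulative: 80
Frame 4: STRIKE. 10 + next two rolls (10+6) = 26. Cumulative: 106
Frame 5: STRIKE. 10 + next two rolls (6+4) = 20. Cumulative: 126
Frame 6: SPARE (6+4=10). 10 + next roll (2) = 12. Cumulative: 138
Frame 7: OPEN (2+2=4). Cumulative: 142
Frame 8: STRIKE. 10 + next two rolls (5+0) = 15. Cumulative: 157
Frame 9: OPEN (5+0=5). Cumulative: 162
Frame 10: SPARE. Sum of all frame-10 rolls (9+1+1) = 11. Cumulative: 173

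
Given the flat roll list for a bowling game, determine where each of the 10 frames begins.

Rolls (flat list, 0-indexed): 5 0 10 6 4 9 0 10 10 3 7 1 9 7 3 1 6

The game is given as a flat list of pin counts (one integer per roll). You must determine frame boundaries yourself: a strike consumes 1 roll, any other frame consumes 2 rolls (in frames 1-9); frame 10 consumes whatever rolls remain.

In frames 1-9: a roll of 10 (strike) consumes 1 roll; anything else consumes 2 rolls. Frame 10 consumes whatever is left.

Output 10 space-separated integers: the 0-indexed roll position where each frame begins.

Frame 1 starts at roll index 0: rolls=5,0 (sum=5), consumes 2 rolls
Frame 2 starts at roll index 2: roll=10 (strike), consumes 1 roll
Frame 3 starts at roll index 3: rolls=6,4 (sum=10), consumes 2 rolls
Frame 4 starts at roll index 5: rolls=9,0 (sum=9), consumes 2 rolls
Frame 5 starts at roll index 7: roll=10 (strike), consumes 1 roll
Frame 6 starts at roll index 8: roll=10 (strike), consumes 1 roll
Frame 7 starts at roll index 9: rolls=3,7 (sum=10), consumes 2 rolls
Frame 8 starts at roll index 11: rolls=1,9 (sum=10), consumes 2 rolls
Frame 9 starts at roll index 13: rolls=7,3 (sum=10), consumes 2 rolls
Frame 10 starts at roll index 15: 2 remaining rolls

Answer: 0 2 3 5 7 8 9 11 13 15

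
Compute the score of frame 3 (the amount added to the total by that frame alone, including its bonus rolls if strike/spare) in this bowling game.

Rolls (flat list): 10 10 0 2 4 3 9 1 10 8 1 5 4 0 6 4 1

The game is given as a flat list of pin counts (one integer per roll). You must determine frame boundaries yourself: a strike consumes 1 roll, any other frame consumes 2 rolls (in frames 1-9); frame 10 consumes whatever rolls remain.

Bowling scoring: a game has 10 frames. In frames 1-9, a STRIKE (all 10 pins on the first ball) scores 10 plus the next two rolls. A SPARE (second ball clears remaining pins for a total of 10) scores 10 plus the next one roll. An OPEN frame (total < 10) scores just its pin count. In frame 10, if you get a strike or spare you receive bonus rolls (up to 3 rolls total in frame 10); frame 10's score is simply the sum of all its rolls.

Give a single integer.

Frame 1: STRIKE. 10 + next two rolls (10+0) = 20. Cumulative: 20
Frame 2: STRIKE. 10 + next two rolls (0+2) = 12. Cumulative: 32
Frame 3: OPEN (0+2=2). Cumulative: 34
Frame 4: OPEN (4+3=7). Cumulative: 41
Frame 5: SPARE (9+1=10). 10 + next roll (10) = 20. Cumulative: 61

Answer: 2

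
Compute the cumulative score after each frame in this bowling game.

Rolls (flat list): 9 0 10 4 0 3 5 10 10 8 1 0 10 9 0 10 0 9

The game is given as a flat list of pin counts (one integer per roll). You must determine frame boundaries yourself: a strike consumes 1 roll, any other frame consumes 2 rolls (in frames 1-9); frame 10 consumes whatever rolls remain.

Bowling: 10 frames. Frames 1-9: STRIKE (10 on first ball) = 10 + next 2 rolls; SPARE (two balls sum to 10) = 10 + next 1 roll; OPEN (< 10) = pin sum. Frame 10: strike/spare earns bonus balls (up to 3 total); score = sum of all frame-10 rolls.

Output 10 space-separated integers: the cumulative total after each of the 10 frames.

Frame 1: OPEN (9+0=9). Cumulative: 9
Frame 2: STRIKE. 10 + next two rolls (4+0) = 14. Cumulative: 23
Frame 3: OPEN (4+0=4). Cumulative: 27
Frame 4: OPEN (3+5=8). Cumulative: 35
Frame 5: STRIKE. 10 + next two rolls (10+8) = 28. Cumulative: 63
Frame 6: STRIKE. 10 + next two rolls (8+1) = 19. Cumulative: 82
Frame 7: OPEN (8+1=9). Cumulative: 91
Frame 8: SPARE (0+10=10). 10 + next roll (9) = 19. Cumulative: 110
Frame 9: OPEN (9+0=9). Cumulative: 119
Frame 10: STRIKE. Sum of all frame-10 rolls (10+0+9) = 19. Cumulative: 138

Answer: 9 23 27 35 63 82 91 110 119 138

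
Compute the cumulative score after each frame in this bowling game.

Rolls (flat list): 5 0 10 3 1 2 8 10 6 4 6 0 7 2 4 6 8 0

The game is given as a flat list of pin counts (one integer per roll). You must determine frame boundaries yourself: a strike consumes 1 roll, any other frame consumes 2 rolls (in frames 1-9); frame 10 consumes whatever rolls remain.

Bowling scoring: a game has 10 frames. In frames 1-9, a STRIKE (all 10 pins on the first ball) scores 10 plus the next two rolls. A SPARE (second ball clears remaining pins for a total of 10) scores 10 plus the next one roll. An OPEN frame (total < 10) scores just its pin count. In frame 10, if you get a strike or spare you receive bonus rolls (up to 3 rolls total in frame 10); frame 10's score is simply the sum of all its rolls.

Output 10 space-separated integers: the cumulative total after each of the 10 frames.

Frame 1: OPEN (5+0=5). Cumulative: 5
Frame 2: STRIKE. 10 + next two rolls (3+1) = 14. Cumulative: 19
Frame 3: OPEN (3+1=4). Cumulative: 23
Frame 4: SPARE (2+8=10). 10 + next roll (10) = 20. Cumulative: 43
Frame 5: STRIKE. 10 + next two rolls (6+4) = 20. Cumulative: 63
Frame 6: SPARE (6+4=10). 10 + next roll (6) = 16. Cumulative: 79
Frame 7: OPEN (6+0=6). Cumulative: 85
Frame 8: OPEN (7+2=9). Cumulative: 94
Frame 9: SPARE (4+6=10). 10 + next roll (8) = 18. Cumulative: 112
Frame 10: OPEN. Sum of all frame-10 rolls (8+0) = 8. Cumulative: 120

Answer: 5 19 23 43 63 79 85 94 112 120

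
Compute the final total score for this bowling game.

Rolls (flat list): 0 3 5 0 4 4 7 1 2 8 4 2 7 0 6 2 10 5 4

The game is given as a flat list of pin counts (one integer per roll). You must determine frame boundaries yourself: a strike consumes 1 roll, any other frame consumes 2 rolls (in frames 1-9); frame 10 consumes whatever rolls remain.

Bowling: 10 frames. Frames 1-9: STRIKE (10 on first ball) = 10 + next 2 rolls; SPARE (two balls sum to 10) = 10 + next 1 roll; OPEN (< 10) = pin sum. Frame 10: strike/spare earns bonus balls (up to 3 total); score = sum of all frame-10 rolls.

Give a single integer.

Frame 1: OPEN (0+3=3). Cumulative: 3
Frame 2: OPEN (5+0=5). Cumulative: 8
Frame 3: OPEN (4+4=8). Cumulative: 16
Frame 4: OPEN (7+1=8). Cumulative: 24
Frame 5: SPARE (2+8=10). 10 + next roll (4) = 14. Cumulative: 38
Frame 6: OPEN (4+2=6). Cumulative: 44
Frame 7: OPEN (7+0=7). Cumulative: 51
Frame 8: OPEN (6+2=8). Cumulative: 59
Frame 9: STRIKE. 10 + next two rolls (5+4) = 19. Cumulative: 78
Frame 10: OPEN. Sum of all frame-10 rolls (5+4) = 9. Cumulative: 87

Answer: 87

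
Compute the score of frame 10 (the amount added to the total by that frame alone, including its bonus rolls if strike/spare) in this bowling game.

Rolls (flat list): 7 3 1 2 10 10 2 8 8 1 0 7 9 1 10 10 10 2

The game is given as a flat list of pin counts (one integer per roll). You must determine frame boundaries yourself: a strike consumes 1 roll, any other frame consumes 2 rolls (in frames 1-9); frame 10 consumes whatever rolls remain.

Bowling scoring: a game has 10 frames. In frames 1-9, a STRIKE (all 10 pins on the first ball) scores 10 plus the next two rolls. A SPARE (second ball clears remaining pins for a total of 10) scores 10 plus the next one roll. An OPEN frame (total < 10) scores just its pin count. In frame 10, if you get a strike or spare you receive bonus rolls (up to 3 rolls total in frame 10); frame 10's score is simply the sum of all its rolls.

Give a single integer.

Answer: 22

Derivation:
Frame 1: SPARE (7+3=10). 10 + next roll (1) = 11. Cumulative: 11
Frame 2: OPEN (1+2=3). Cumulative: 14
Frame 3: STRIKE. 10 + next two rolls (10+2) = 22. Cumulative: 36
Frame 4: STRIKE. 10 + next two rolls (2+8) = 20. Cumulative: 56
Frame 5: SPARE (2+8=10). 10 + next roll (8) = 18. Cumulative: 74
Frame 6: OPEN (8+1=9). Cumulative: 83
Frame 7: OPEN (0+7=7). Cumulative: 90
Frame 8: SPARE (9+1=10). 10 + next roll (10) = 20. Cumulative: 110
Frame 9: STRIKE. 10 + next two rolls (10+10) = 30. Cumulative: 140
Frame 10: STRIKE. Sum of all frame-10 rolls (10+10+2) = 22. Cumulative: 162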